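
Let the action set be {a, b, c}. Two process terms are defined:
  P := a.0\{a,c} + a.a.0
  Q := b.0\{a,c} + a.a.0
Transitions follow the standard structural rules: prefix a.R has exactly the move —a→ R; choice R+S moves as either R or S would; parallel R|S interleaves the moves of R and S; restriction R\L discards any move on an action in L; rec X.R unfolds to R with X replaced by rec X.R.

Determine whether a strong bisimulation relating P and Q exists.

P's transition system — 4 states:
  m0 = a.0\{a,c} + a.a.0 ⊢ --a--▸ m1, --a--▸ m2
  m1 = 0\{a,c} ⊢ (no moves)
  m2 = a.0 ⊢ --a--▸ m3
  m3 = 0 ⊢ (no moves)
Q's transition system — 4 states:
  n0 = b.0\{a,c} + a.a.0 ⊢ --a--▸ n1, --b--▸ n2
  n1 = a.0 ⊢ --a--▸ n3
  n2 = 0\{a,c} ⊢ (no moves)
  n3 = 0 ⊢ (no moves)
Bisimilarity quotient blocks:
  B0 = {m0}
  B1 = {m1, m3, n2, n3}
  B2 = {m2, n1}
  B3 = {n0}
m0 ∈ B0, n0 ∈ B3 → different blocks

P ≁ Q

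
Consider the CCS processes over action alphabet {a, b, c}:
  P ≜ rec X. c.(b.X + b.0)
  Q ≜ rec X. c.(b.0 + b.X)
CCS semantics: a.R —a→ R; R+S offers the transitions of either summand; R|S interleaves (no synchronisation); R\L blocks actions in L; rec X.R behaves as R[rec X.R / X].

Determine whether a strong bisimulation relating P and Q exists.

P's transition system — 3 states:
  p0 = rec X. c.(b.X + b.0) ⊢ --c--▸ p1
  p1 = b.(rec X. c.(b.X + b.0)) + b.0 ⊢ --b--▸ p0, --b--▸ p2
  p2 = 0 ⊢ ·
Q's transition system — 3 states:
  q0 = rec X. c.(b.0 + b.X) ⊢ --c--▸ q1
  q1 = b.0 + b.(rec X. c.(b.0 + b.X)) ⊢ --b--▸ q0, --b--▸ q2
  q2 = 0 ⊢ ·
Bisimilarity quotient blocks:
  B0 = {p0, q0}
  B1 = {p1, q1}
  B2 = {p2, q2}
p0 ∈ B0, q0 ∈ B0 → same block

P ~ Q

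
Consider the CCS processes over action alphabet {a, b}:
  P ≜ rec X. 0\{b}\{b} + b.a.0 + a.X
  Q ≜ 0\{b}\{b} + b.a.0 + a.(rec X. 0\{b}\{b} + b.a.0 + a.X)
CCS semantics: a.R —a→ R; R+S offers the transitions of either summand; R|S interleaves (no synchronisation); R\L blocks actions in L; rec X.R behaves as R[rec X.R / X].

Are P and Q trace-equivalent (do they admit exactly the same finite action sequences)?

LTS(P): 3 reachable states
  u0 = rec X. 0\{b}\{b} + b.a.0 + a.X :: --a--▸ u0, --b--▸ u1
  u1 = a.0 :: --a--▸ u2
  u2 = 0 :: ·
LTS(Q): 4 reachable states
  v0 = 0\{b}\{b} + b.a.0 + a.(rec X. 0\{b}\{b} + b.a.0 + a.X) :: --a--▸ v1, --b--▸ v2
  v1 = rec X. 0\{b}\{b} + b.a.0 + a.X :: --a--▸ v1, --b--▸ v2
  v2 = a.0 :: --a--▸ v3
  v3 = 0 :: ·
Coarsest stable partition (strong bisimilarity classes):
  B0 = {u0, v0, v1}
  B1 = {u1, v2}
  B2 = {u2, v3}
u0 ∈ B0, v0 ∈ B0 → same block
Bisimilar ⇒ trace-equivalent.

traces(P) = traces(Q)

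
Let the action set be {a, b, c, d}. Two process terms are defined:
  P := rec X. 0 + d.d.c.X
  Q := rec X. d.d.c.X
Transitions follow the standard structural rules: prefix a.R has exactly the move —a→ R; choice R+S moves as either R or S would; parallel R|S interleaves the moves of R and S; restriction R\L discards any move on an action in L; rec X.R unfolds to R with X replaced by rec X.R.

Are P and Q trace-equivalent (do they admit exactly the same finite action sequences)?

P's transition system — 3 states:
  s0 = rec X. 0 + d.d.c.X has moves -d-> s1
  s1 = d.c.(rec X. 0 + d.d.c.X) has moves -d-> s2
  s2 = c.(rec X. 0 + d.d.c.X) has moves -c-> s0
Q's transition system — 3 states:
  t0 = rec X. d.d.c.X has moves -d-> t1
  t1 = d.c.(rec X. d.d.c.X) has moves -d-> t2
  t2 = c.(rec X. d.d.c.X) has moves -c-> t0
Coarsest stable partition (strong bisimilarity classes):
  B0 = {s0, t0}
  B1 = {s1, t1}
  B2 = {s2, t2}
s0 ∈ B0, t0 ∈ B0 → same block
Bisimilar ⇒ trace-equivalent.

traces(P) = traces(Q)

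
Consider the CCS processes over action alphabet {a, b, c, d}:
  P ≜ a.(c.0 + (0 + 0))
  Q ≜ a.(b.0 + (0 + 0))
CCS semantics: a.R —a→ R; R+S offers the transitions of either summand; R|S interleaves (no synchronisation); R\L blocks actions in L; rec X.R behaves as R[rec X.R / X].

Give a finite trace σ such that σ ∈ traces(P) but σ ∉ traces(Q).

LTS(P): 3 reachable states
  s0 = a.(c.0 + (0 + 0)) :: ··a··> s1
  s1 = c.0 + (0 + 0) :: ··c··> s2
  s2 = 0 :: ∅
LTS(Q): 3 reachable states
  t0 = a.(b.0 + (0 + 0)) :: ··a··> t1
  t1 = b.0 + (0 + 0) :: ··b··> t2
  t2 = 0 :: ∅
Executing ac from P (initial set {s0}):
  after a @ step 1: {s1}
  after c @ step 2: {s2}
  — P admits the full trace.
Executing ac from Q (initial set {t0}):
  after a @ step 1: {t1}
  after c @ step 2: ∅ (Q stuck)

ac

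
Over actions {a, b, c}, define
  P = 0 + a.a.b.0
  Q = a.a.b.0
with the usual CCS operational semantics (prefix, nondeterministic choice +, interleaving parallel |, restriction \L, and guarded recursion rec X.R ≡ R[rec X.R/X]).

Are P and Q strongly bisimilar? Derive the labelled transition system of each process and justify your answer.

P ~ Q

Reachable graph of P (4 states):
  m0 = 0 + a.a.b.0 | —a→ m1
  m1 = a.b.0 | —a→ m2
  m2 = b.0 | —b→ m3
  m3 = 0 | stopped
Reachable graph of Q (4 states):
  n0 = a.a.b.0 | —a→ n1
  n1 = a.b.0 | —a→ n2
  n2 = b.0 | —b→ n3
  n3 = 0 | stopped
Bisimilarity quotient blocks:
  B0 = {m0, n0}
  B1 = {m1, n1}
  B2 = {m2, n2}
  B3 = {m3, n3}
m0 ∈ B0, n0 ∈ B0 → same block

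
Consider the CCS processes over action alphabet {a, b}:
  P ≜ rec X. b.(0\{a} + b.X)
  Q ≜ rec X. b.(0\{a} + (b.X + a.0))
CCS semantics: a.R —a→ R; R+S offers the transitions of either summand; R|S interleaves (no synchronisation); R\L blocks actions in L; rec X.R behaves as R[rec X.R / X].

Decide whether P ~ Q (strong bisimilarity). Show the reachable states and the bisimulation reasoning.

Reachable graph of P (2 states):
  s0 = rec X. b.(0\{a} + b.X) | -b-> s1
  s1 = 0\{a} + b.(rec X. b.(0\{a} + b.X)) | -b-> s0
Reachable graph of Q (3 states):
  t0 = rec X. b.(0\{a} + (b.X + a.0)) | -b-> t1
  t1 = 0\{a} + (b.(rec X. b.(0\{a} + (b.X + a.0))) + a.0) | -a-> t2, -b-> t0
  t2 = 0 | ·
Coarsest stable partition (strong bisimilarity classes):
  B0 = {s0, s1}
  B1 = {t0}
  B2 = {t1}
  B3 = {t2}
s0 ∈ B0, t0 ∈ B1 → different blocks

P ≁ Q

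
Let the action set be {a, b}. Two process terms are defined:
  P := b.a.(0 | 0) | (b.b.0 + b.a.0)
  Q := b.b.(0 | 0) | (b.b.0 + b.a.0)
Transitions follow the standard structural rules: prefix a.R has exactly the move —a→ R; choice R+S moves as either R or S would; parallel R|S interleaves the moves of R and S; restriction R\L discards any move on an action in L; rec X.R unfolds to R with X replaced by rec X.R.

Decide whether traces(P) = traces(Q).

P's transition system — 12 states:
  p0 = b.a.(0 | 0) | (b.b.0 + b.a.0) :: —b→ p1, —b→ p2, —b→ p3
  p1 = a.(0 | 0) | (b.b.0 + b.a.0) :: —a→ p4, —b→ p5, —b→ p6
  p2 = b.a.(0 | 0) | a.0 :: —a→ p7, —b→ p5
  p3 = b.a.(0 | 0) | b.0 :: —b→ p6, —b→ p7
  p4 = 0 | 0 | (b.b.0 + b.a.0) :: —b→ p8, —b→ p9
  p5 = a.(0 | 0) | a.0 :: —a→ p10, —a→ p8
  p6 = a.(0 | 0) | b.0 :: —a→ p9, —b→ p10
  p7 = b.a.(0 | 0) | 0 :: —b→ p10
  p8 = 0 | 0 | a.0 :: —a→ p11
  p9 = 0 | 0 | b.0 :: —b→ p11
  p10 = a.(0 | 0) | 0 :: —a→ p11
  p11 = 0 | 0 | 0 :: deadlocked
Q's transition system — 12 states:
  q0 = b.b.(0 | 0) | (b.b.0 + b.a.0) :: —b→ q1, —b→ q2, —b→ q3
  q1 = b.(0 | 0) | (b.b.0 + b.a.0) :: —b→ q4, —b→ q5, —b→ q6
  q2 = b.b.(0 | 0) | a.0 :: —a→ q7, —b→ q5
  q3 = b.b.(0 | 0) | b.0 :: —b→ q6, —b→ q7
  q4 = 0 | 0 | (b.b.0 + b.a.0) :: —b→ q8, —b→ q9
  q5 = b.(0 | 0) | a.0 :: —a→ q10, —b→ q8
  q6 = b.(0 | 0) | b.0 :: —b→ q10, —b→ q9
  q7 = b.b.(0 | 0) | 0 :: —b→ q10
  q8 = 0 | 0 | a.0 :: —a→ q11
  q9 = 0 | 0 | b.0 :: —b→ q11
  q10 = b.(0 | 0) | 0 :: —b→ q11
  q11 = 0 | 0 | 0 :: deadlocked
Executing baba from P (initial set {p0}):
  step 1 (b): {p1, p2, p3}
  step 2 (a): {p4, p7}
  step 3 (b): {p10, p8, p9}
  step 4 (a): {p11}
  ✓ P
Executing baba from Q (initial set {q0}):
  step 1 (b): {q1, q2, q3}
  step 2 (a): {q7}
  step 3 (b): {q10}
  step 4 (a): ∅ (Q stuck)

traces(P) ≠ traces(Q) — witness ⟨baba⟩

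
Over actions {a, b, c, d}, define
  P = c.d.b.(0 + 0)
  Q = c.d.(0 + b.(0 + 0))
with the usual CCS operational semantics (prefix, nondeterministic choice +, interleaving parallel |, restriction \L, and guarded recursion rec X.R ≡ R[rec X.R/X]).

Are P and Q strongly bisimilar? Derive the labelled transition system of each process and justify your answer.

P's transition system — 4 states:
  m0 = c.d.b.(0 + 0) | --c--▸ m1
  m1 = d.b.(0 + 0) | --d--▸ m2
  m2 = b.(0 + 0) | --b--▸ m3
  m3 = 0 + 0 | ∅
Q's transition system — 4 states:
  n0 = c.d.(0 + b.(0 + 0)) | --c--▸ n1
  n1 = d.(0 + b.(0 + 0)) | --d--▸ n2
  n2 = 0 + b.(0 + 0) | --b--▸ n3
  n3 = 0 + 0 | ∅
Partition-refinement fixed point:
  B0 = {m0, n0}
  B1 = {m1, n1}
  B2 = {m2, n2}
  B3 = {m3, n3}
m0 ∈ B0, n0 ∈ B0 → same block

YES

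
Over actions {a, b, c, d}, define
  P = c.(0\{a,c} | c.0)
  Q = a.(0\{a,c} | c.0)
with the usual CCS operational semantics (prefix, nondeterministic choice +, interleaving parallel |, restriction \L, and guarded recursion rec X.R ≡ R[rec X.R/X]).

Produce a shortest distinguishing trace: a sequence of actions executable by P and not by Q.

c

LTS(P): 3 reachable states
  u0 = c.(0\{a,c} | c.0) | --c--▸ u1
  u1 = 0\{a,c} | c.0 | --c--▸ u2
  u2 = 0\{a,c} | 0 | ·
LTS(Q): 3 reachable states
  v0 = a.(0\{a,c} | c.0) | --a--▸ v1
  v1 = 0\{a,c} | c.0 | --c--▸ v2
  v2 = 0\{a,c} | 0 | ·
Run σ = ⟨c⟩ on P: start {u0}
  after c @ step 1: {u1}
  ✓ P
Run σ = ⟨c⟩ on Q: start {v0}
  after c @ step 1: ∅  — Q cannot continue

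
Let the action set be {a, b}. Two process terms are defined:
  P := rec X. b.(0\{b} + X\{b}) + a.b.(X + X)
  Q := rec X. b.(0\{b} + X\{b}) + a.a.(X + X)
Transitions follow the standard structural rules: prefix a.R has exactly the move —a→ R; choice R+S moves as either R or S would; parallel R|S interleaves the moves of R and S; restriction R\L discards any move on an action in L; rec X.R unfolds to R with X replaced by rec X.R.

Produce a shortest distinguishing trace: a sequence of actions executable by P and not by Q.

Reachable graph of P (5 states):
  s0 = rec X. b.(0\{b} + X\{b}) + a.b.(X + X) → --a--▸ s1, --b--▸ s2
  s1 = b.((rec X. b.(0\{b} + X\{b}) + a.b.(X + X)) + (rec X. b.(0\{b} + X\{b}) + a.b.(X + X))) → --b--▸ s3
  s2 = 0\{b} + (rec X. b.(0\{b} + X\{b}) + a.b.(X + X))\{b} → --a--▸ s4
  s3 = (rec X. b.(0\{b} + X\{b}) + a.b.(X + X)) + (rec X. b.(0\{b} + X\{b}) + a.b.(X + X)) → --a--▸ s1, --b--▸ s2
  s4 = (b.((rec X. b.(0\{b} + X\{b}) + a.b.(X + X)) + (rec X. b.(0\{b} + X\{b}) + a.b.(X + X))))\{b} → ·
Reachable graph of Q (6 states):
  t0 = rec X. b.(0\{b} + X\{b}) + a.a.(X + X) → --a--▸ t1, --b--▸ t2
  t1 = a.((rec X. b.(0\{b} + X\{b}) + a.a.(X + X)) + (rec X. b.(0\{b} + X\{b}) + a.a.(X + X))) → --a--▸ t3
  t2 = 0\{b} + (rec X. b.(0\{b} + X\{b}) + a.a.(X + X))\{b} → --a--▸ t4
  t3 = (rec X. b.(0\{b} + X\{b}) + a.a.(X + X)) + (rec X. b.(0\{b} + X\{b}) + a.a.(X + X)) → --a--▸ t1, --b--▸ t2
  t4 = (a.((rec X. b.(0\{b} + X\{b}) + a.a.(X + X)) + (rec X. b.(0\{b} + X\{b}) + a.a.(X + X))))\{b} → --a--▸ t5
  t5 = ((rec X. b.(0\{b} + X\{b}) + a.a.(X + X)) + (rec X. b.(0\{b} + X\{b}) + a.a.(X + X)))\{b} → --a--▸ t4
Executing ab from P (initial set {s0}):
  [1] a ⇒ {s1}
  [2] b ⇒ {s3}
  ✓ P
Executing ab from Q (initial set {t0}):
  [1] a ⇒ {t1}
  [2] b ⇒ no successor for Q

ab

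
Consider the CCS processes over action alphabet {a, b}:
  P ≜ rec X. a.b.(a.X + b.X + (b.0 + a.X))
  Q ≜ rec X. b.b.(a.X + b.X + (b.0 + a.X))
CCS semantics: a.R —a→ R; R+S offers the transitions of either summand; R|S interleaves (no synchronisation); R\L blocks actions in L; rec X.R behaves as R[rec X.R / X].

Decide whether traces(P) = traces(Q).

NO — witness ⟨a⟩

Reachable graph of P (4 states):
  u0 = rec X. a.b.(a.X + b.X + (b.0 + a.X)) :: -a-> u1
  u1 = b.(a.(rec X. a.b.(a.X + b.X + (b.0 + a.X))) + b.(rec X. a.b.(a.X + b.X + (b.0 + a.X))) + (b.0 + a.(rec X. a.b.(a.X + b.X + (b.0 + a.X))))) :: -b-> u2
  u2 = a.(rec X. a.b.(a.X + b.X + (b.0 + a.X))) + b.(rec X. a.b.(a.X + b.X + (b.0 + a.X))) + (b.0 + a.(rec X. a.b.(a.X + b.X + (b.0 + a.X)))) :: -a-> u0, -b-> u0, -b-> u3
  u3 = 0 :: deadlocked
Reachable graph of Q (4 states):
  v0 = rec X. b.b.(a.X + b.X + (b.0 + a.X)) :: -b-> v1
  v1 = b.(a.(rec X. b.b.(a.X + b.X + (b.0 + a.X))) + b.(rec X. b.b.(a.X + b.X + (b.0 + a.X))) + (b.0 + a.(rec X. b.b.(a.X + b.X + (b.0 + a.X))))) :: -b-> v2
  v2 = a.(rec X. b.b.(a.X + b.X + (b.0 + a.X))) + b.(rec X. b.b.(a.X + b.X + (b.0 + a.X))) + (b.0 + a.(rec X. b.b.(a.X + b.X + (b.0 + a.X)))) :: -a-> v0, -b-> v0, -b-> v3
  v3 = 0 :: deadlocked
Trace ⟨a⟩ through P, begin at {u0}:
  [1] a ⇒ {u1}
  P completes σ.
Trace ⟨a⟩ through Q, begin at {v0}:
  [1] a ⇒ ∅  — Q cannot continue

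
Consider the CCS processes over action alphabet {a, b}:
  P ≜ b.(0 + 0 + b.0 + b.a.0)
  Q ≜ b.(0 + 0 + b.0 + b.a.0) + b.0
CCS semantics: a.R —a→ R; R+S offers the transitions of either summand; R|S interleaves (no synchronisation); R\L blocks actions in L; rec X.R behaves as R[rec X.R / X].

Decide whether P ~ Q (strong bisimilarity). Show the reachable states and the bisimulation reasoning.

P ≁ Q

P's transition system — 4 states:
  p0 = b.(0 + 0 + b.0 + b.a.0) ⊢ -b-> p1
  p1 = 0 + 0 + b.0 + b.a.0 ⊢ -b-> p2, -b-> p3
  p2 = 0 ⊢ deadlocked
  p3 = a.0 ⊢ -a-> p2
Q's transition system — 4 states:
  q0 = b.(0 + 0 + b.0 + b.a.0) + b.0 ⊢ -b-> q1, -b-> q2
  q1 = 0 ⊢ deadlocked
  q2 = 0 + 0 + b.0 + b.a.0 ⊢ -b-> q1, -b-> q3
  q3 = a.0 ⊢ -a-> q1
Partition-refinement fixed point:
  B0 = {p0}
  B1 = {p1, q2}
  B2 = {p3, q3}
  B3 = {p2, q1}
  B4 = {q0}
p0 ∈ B0, q0 ∈ B4 → different blocks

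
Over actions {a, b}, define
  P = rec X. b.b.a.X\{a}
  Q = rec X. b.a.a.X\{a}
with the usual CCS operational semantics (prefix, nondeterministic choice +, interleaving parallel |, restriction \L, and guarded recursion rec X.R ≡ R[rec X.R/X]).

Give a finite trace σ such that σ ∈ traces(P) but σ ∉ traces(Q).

P's transition system — 6 states:
  s0 = rec X. b.b.a.X\{a} → -b-> s1
  s1 = b.a.(rec X. b.b.a.X\{a})\{a} → -b-> s2
  s2 = a.(rec X. b.b.a.X\{a})\{a} → -a-> s3
  s3 = (rec X. b.b.a.X\{a})\{a} → -b-> s4
  s4 = (b.a.(rec X. b.b.a.X\{a})\{a})\{a} → -b-> s5
  s5 = (a.(rec X. b.b.a.X\{a})\{a})\{a} → ∅
Q's transition system — 5 states:
  t0 = rec X. b.a.a.X\{a} → -b-> t1
  t1 = a.a.(rec X. b.a.a.X\{a})\{a} → -a-> t2
  t2 = a.(rec X. b.a.a.X\{a})\{a} → -a-> t3
  t3 = (rec X. b.a.a.X\{a})\{a} → -b-> t4
  t4 = (a.a.(rec X. b.a.a.X\{a})\{a})\{a} → ∅
Executing bb from P (initial set {s0}):
  after b @ step 1: {s1}
  after b @ step 2: {s2}
  — P admits the full trace.
Executing bb from Q (initial set {t0}):
  after b @ step 1: {t1}
  after b @ step 2: ∅ (Q stuck)

bb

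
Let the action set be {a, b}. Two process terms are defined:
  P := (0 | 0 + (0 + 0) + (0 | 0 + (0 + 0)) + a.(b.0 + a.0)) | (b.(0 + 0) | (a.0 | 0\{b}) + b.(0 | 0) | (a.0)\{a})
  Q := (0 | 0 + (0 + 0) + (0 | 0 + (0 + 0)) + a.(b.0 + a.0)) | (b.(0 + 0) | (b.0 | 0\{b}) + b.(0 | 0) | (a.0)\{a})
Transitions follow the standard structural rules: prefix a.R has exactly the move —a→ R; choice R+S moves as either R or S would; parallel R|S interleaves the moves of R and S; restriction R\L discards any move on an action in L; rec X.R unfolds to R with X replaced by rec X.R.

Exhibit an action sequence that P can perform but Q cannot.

LTS(P): 15 reachable states
  p0 = (0 | 0 + (0 + 0) + (0 | 0 + (0 + 0)) + a.(b.0 + a.0)) | (b.(0 + 0) | (a.0 | 0\{b}) + b.(0 | 0) | (a.0)\{a}) :: --a--▸ p1, --a--▸ p2, --b--▸ p3, --b--▸ p4
  p1 = (0 | 0 + (0 + 0) + (0 | 0 + (0 + 0)) + a.(b.0 + a.0)) | (b.(0 + 0) | (0 | 0\{b})) :: --a--▸ p5, --b--▸ p6
  p2 = (b.0 + a.0) | (b.(0 + 0) | (a.0 | 0\{b}) + b.(0 | 0) | (a.0)\{a}) :: --a--▸ p5, --a--▸ p7, --b--▸ p7, --b--▸ p8, --b--▸ p9
  p3 = (0 | 0 + (0 + 0) + (0 | 0 + (0 + 0)) + a.(b.0 + a.0)) | ((0 + 0) | (a.0 | 0\{b})) :: --a--▸ p6, --a--▸ p8
  p4 = (0 | 0 + (0 + 0) + (0 | 0 + (0 + 0)) + a.(b.0 + a.0)) | (0 | 0 | (a.0)\{a}) :: --a--▸ p9
  p5 = (b.0 + a.0) | (b.(0 + 0) | (0 | 0\{b})) :: --a--▸ p10, --b--▸ p10, --b--▸ p11
  p6 = (0 | 0 + (0 + 0) + (0 | 0 + (0 + 0)) + a.(b.0 + a.0)) | ((0 + 0) | (0 | 0\{b})) :: --a--▸ p11
  p7 = 0 | (b.(0 + 0) | (a.0 | 0\{b}) + b.(0 | 0) | (a.0)\{a}) :: --a--▸ p10, --b--▸ p12, --b--▸ p13
  p8 = (b.0 + a.0) | ((0 + 0) | (a.0 | 0\{b})) :: --a--▸ p11, --a--▸ p12, --b--▸ p12
  p9 = (b.0 + a.0) | (0 | 0 | (a.0)\{a}) :: --a--▸ p13, --b--▸ p13
  p10 = 0 | (b.(0 + 0) | (0 | 0\{b})) :: --b--▸ p14
  p11 = (b.0 + a.0) | ((0 + 0) | (0 | 0\{b})) :: --a--▸ p14, --b--▸ p14
  p12 = 0 | ((0 + 0) | (a.0 | 0\{b})) :: --a--▸ p14
  p13 = 0 | (0 | 0 | (a.0)\{a}) :: ∅
  p14 = 0 | ((0 + 0) | (0 | 0\{b})) :: ∅
LTS(Q): 15 reachable states
  q0 = (0 | 0 + (0 + 0) + (0 | 0 + (0 + 0)) + a.(b.0 + a.0)) | (b.(0 + 0) | (b.0 | 0\{b}) + b.(0 | 0) | (a.0)\{a}) :: --a--▸ q1, --b--▸ q2, --b--▸ q3, --b--▸ q4
  q1 = (b.0 + a.0) | (b.(0 + 0) | (b.0 | 0\{b}) + b.(0 | 0) | (a.0)\{a}) :: --a--▸ q5, --b--▸ q5, --b--▸ q6, --b--▸ q7, --b--▸ q8
  q2 = (0 | 0 + (0 + 0) + (0 | 0 + (0 + 0)) + a.(b.0 + a.0)) | ((0 + 0) | (b.0 | 0\{b})) :: --a--▸ q6, --b--▸ q9
  q3 = (0 | 0 + (0 + 0) + (0 | 0 + (0 + 0)) + a.(b.0 + a.0)) | (0 | 0 | (a.0)\{a}) :: --a--▸ q7
  q4 = (0 | 0 + (0 + 0) + (0 | 0 + (0 + 0)) + a.(b.0 + a.0)) | (b.(0 + 0) | (0 | 0\{b})) :: --a--▸ q8, --b--▸ q9
  q5 = 0 | (b.(0 + 0) | (b.0 | 0\{b}) + b.(0 | 0) | (a.0)\{a}) :: --b--▸ q10, --b--▸ q11, --b--▸ q12
  q6 = (b.0 + a.0) | ((0 + 0) | (b.0 | 0\{b})) :: --a--▸ q10, --b--▸ q10, --b--▸ q13
  q7 = (b.0 + a.0) | (0 | 0 | (a.0)\{a}) :: --a--▸ q11, --b--▸ q11
  q8 = (b.0 + a.0) | (b.(0 + 0) | (0 | 0\{b})) :: --a--▸ q12, --b--▸ q12, --b--▸ q13
  q9 = (0 | 0 + (0 + 0) + (0 | 0 + (0 + 0)) + a.(b.0 + a.0)) | ((0 + 0) | (0 | 0\{b})) :: --a--▸ q13
  q10 = 0 | ((0 + 0) | (b.0 | 0\{b})) :: --b--▸ q14
  q11 = 0 | (0 | 0 | (a.0)\{a}) :: ∅
  q12 = 0 | (b.(0 + 0) | (0 | 0\{b})) :: --b--▸ q14
  q13 = (b.0 + a.0) | ((0 + 0) | (0 | 0\{b})) :: --a--▸ q14, --b--▸ q14
  q14 = 0 | ((0 + 0) | (0 | 0\{b})) :: ∅
Trace ⟨aaa⟩ through P, begin at {p0}:
  [1] a ⇒ {p1, p2}
  [2] a ⇒ {p5, p7}
  [3] a ⇒ {p10}
  — P admits the full trace.
Trace ⟨aaa⟩ through Q, begin at {q0}:
  [1] a ⇒ {q1}
  [2] a ⇒ {q5}
  [3] a ⇒ ∅ (Q stuck)

aaa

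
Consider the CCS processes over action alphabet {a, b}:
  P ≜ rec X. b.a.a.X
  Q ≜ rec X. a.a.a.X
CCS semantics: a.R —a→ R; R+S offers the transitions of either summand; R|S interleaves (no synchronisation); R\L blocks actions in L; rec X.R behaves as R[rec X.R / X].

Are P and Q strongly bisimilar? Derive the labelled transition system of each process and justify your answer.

LTS(P): 3 reachable states
  s0 = rec X. b.a.a.X → ··b··> s1
  s1 = a.a.(rec X. b.a.a.X) → ··a··> s2
  s2 = a.(rec X. b.a.a.X) → ··a··> s0
LTS(Q): 3 reachable states
  t0 = rec X. a.a.a.X → ··a··> t1
  t1 = a.a.(rec X. a.a.a.X) → ··a··> t2
  t2 = a.(rec X. a.a.a.X) → ··a··> t0
Bisimilarity quotient blocks:
  B0 = {s0}
  B1 = {s1}
  B2 = {s2}
  B3 = {t0, t1, t2}
s0 ∈ B0, t0 ∈ B3 → different blocks

P ≁ Q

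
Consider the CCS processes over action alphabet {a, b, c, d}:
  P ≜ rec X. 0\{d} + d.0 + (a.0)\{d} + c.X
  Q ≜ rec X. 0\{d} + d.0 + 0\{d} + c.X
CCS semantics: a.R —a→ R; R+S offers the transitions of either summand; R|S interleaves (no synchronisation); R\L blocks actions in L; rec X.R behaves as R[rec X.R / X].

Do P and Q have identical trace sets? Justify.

traces(P) ≠ traces(Q) — witness ⟨a⟩

P's transition system — 3 states:
  u0 = rec X. 0\{d} + d.0 + (a.0)\{d} + c.X → ··a··> u1, ··c··> u0, ··d··> u2
  u1 = 0\{d} → ·
  u2 = 0 → ·
Q's transition system — 2 states:
  v0 = rec X. 0\{d} + d.0 + 0\{d} + c.X → ··c··> v0, ··d··> v1
  v1 = 0 → ·
Trace ⟨a⟩ through P, begin at {u0}:
  [1] a ⇒ {u1}
  ✓ P
Trace ⟨a⟩ through Q, begin at {v0}:
  [1] a ⇒ ∅ (Q stuck)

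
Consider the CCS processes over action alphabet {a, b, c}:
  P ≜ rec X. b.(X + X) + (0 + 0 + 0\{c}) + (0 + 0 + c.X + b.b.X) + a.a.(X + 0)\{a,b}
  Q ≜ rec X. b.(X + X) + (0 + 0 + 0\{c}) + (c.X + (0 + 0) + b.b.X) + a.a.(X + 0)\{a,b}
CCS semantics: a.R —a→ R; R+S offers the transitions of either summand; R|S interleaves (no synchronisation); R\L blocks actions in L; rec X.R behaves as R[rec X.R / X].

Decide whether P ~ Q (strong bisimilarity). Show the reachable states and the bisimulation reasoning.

Reachable graph of P (6 states):
  u0 = rec X. b.(X + X) + (0 + 0 + 0\{c}) + (0 + 0 + c.X + b.b.X) + a.a.(X + 0)\{a,b} → =a=> u1, =b=> u2, =b=> u3, =c=> u0
  u1 = a.((rec X. b.(X + X) + (0 + 0 + 0\{c}) + (0 + 0 + c.X + b.b.X) + a.a.(X + 0)\{a,b}) + 0)\{a,b} → =a=> u4
  u2 = (rec X. b.(X + X) + (0 + 0 + 0\{c}) + (0 + 0 + c.X + b.b.X) + a.a.(X + 0)\{a,b}) + (rec X. b.(X + X) + (0 + 0 + 0\{c}) + (0 + 0 + c.X + b.b.X) + a.a.(X + 0)\{a,b}) → =a=> u1, =b=> u2, =b=> u3, =c=> u0
  u3 = b.(rec X. b.(X + X) + (0 + 0 + 0\{c}) + (0 + 0 + c.X + b.b.X) + a.a.(X + 0)\{a,b}) → =b=> u0
  u4 = ((rec X. b.(X + X) + (0 + 0 + 0\{c}) + (0 + 0 + c.X + b.b.X) + a.a.(X + 0)\{a,b}) + 0)\{a,b} → =c=> u5
  u5 = (rec X. b.(X + X) + (0 + 0 + 0\{c}) + (0 + 0 + c.X + b.b.X) + a.a.(X + 0)\{a,b})\{a,b} → =c=> u5
Reachable graph of Q (6 states):
  v0 = rec X. b.(X + X) + (0 + 0 + 0\{c}) + (c.X + (0 + 0) + b.b.X) + a.a.(X + 0)\{a,b} → =a=> v1, =b=> v2, =b=> v3, =c=> v0
  v1 = a.((rec X. b.(X + X) + (0 + 0 + 0\{c}) + (c.X + (0 + 0) + b.b.X) + a.a.(X + 0)\{a,b}) + 0)\{a,b} → =a=> v4
  v2 = (rec X. b.(X + X) + (0 + 0 + 0\{c}) + (c.X + (0 + 0) + b.b.X) + a.a.(X + 0)\{a,b}) + (rec X. b.(X + X) + (0 + 0 + 0\{c}) + (c.X + (0 + 0) + b.b.X) + a.a.(X + 0)\{a,b}) → =a=> v1, =b=> v2, =b=> v3, =c=> v0
  v3 = b.(rec X. b.(X + X) + (0 + 0 + 0\{c}) + (c.X + (0 + 0) + b.b.X) + a.a.(X + 0)\{a,b}) → =b=> v0
  v4 = ((rec X. b.(X + X) + (0 + 0 + 0\{c}) + (c.X + (0 + 0) + b.b.X) + a.a.(X + 0)\{a,b}) + 0)\{a,b} → =c=> v5
  v5 = (rec X. b.(X + X) + (0 + 0 + 0\{c}) + (c.X + (0 + 0) + b.b.X) + a.a.(X + 0)\{a,b})\{a,b} → =c=> v5
Partition-refinement fixed point:
  B0 = {u0, u2, v0, v2}
  B1 = {u3, v3}
  B2 = {u1, v1}
  B3 = {u4, u5, v4, v5}
u0 ∈ B0, v0 ∈ B0 → same block

YES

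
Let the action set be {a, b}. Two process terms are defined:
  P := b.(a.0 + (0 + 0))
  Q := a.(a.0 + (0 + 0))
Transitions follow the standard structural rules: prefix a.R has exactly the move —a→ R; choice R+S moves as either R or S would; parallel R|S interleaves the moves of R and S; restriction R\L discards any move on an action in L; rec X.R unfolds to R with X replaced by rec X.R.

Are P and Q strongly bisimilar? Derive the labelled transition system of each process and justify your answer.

Reachable graph of P (3 states):
  u0 = b.(a.0 + (0 + 0)) | =b=> u1
  u1 = a.0 + (0 + 0) | =a=> u2
  u2 = 0 | ·
Reachable graph of Q (3 states):
  v0 = a.(a.0 + (0 + 0)) | =a=> v1
  v1 = a.0 + (0 + 0) | =a=> v2
  v2 = 0 | ·
Coarsest stable partition (strong bisimilarity classes):
  B0 = {u0}
  B1 = {u1, v1}
  B2 = {u2, v2}
  B3 = {v0}
u0 ∈ B0, v0 ∈ B3 → different blocks

NO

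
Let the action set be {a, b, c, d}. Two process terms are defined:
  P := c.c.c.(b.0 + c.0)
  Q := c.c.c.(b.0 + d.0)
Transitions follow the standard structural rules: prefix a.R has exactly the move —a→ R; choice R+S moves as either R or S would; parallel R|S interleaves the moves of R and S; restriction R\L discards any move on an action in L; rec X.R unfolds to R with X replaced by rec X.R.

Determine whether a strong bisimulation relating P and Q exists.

P's transition system — 5 states:
  u0 = c.c.c.(b.0 + c.0) | —c→ u1
  u1 = c.c.(b.0 + c.0) | —c→ u2
  u2 = c.(b.0 + c.0) | —c→ u3
  u3 = b.0 + c.0 | —b→ u4, —c→ u4
  u4 = 0 | (no moves)
Q's transition system — 5 states:
  v0 = c.c.c.(b.0 + d.0) | —c→ v1
  v1 = c.c.(b.0 + d.0) | —c→ v2
  v2 = c.(b.0 + d.0) | —c→ v3
  v3 = b.0 + d.0 | —b→ v4, —d→ v4
  v4 = 0 | (no moves)
Coarsest stable partition (strong bisimilarity classes):
  B0 = {u0}
  B1 = {u1}
  B2 = {u2}
  B3 = {u3}
  B4 = {u4, v4}
  B5 = {v0}
  B6 = {v1}
  B7 = {v2}
  B8 = {v3}
u0 ∈ B0, v0 ∈ B5 → different blocks

NO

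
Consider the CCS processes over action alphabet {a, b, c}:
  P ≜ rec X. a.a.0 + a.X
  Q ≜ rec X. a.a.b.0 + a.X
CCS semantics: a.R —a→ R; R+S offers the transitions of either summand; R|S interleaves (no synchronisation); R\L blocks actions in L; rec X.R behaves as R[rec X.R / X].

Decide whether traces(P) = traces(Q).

LTS(P): 3 reachable states
  s0 = rec X. a.a.0 + a.X has moves =a=> s0, =a=> s1
  s1 = a.0 has moves =a=> s2
  s2 = 0 has moves stopped
LTS(Q): 4 reachable states
  t0 = rec X. a.a.b.0 + a.X has moves =a=> t0, =a=> t1
  t1 = a.b.0 has moves =a=> t2
  t2 = b.0 has moves =b=> t3
  t3 = 0 has moves stopped
Trace ⟨aab⟩ through Q, begin at {t0}:
  step 1 (a): {t0, t1}
  step 2 (a): {t0, t1, t2}
  step 3 (b): {t3}
  Q completes σ.
Trace ⟨aab⟩ through P, begin at {s0}:
  step 1 (a): {s0, s1}
  step 2 (a): {s0, s1, s2}
  step 3 (b): ∅  — P cannot continue

trace-distinct — witness ⟨aab⟩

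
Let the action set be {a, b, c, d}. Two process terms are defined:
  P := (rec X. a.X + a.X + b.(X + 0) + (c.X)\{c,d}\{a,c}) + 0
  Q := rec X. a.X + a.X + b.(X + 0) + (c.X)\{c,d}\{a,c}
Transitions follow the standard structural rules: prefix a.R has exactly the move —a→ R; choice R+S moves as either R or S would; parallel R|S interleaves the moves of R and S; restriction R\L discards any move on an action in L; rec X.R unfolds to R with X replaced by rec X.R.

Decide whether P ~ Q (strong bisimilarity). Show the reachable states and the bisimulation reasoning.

YES

P's transition system — 2 states:
  u0 = (rec X. a.X + a.X + b.(X + 0) + (c.X)\{c,d}\{a,c}) + 0 :: —a→ u1, —b→ u0
  u1 = rec X. a.X + a.X + b.(X + 0) + (c.X)\{c,d}\{a,c} :: —a→ u1, —b→ u0
Q's transition system — 2 states:
  v0 = rec X. a.X + a.X + b.(X + 0) + (c.X)\{c,d}\{a,c} :: —a→ v0, —b→ v1
  v1 = (rec X. a.X + a.X + b.(X + 0) + (c.X)\{c,d}\{a,c}) + 0 :: —a→ v0, —b→ v1
Bisimilarity quotient blocks:
  B0 = {u0, u1, v0, v1}
u0 ∈ B0, v0 ∈ B0 → same block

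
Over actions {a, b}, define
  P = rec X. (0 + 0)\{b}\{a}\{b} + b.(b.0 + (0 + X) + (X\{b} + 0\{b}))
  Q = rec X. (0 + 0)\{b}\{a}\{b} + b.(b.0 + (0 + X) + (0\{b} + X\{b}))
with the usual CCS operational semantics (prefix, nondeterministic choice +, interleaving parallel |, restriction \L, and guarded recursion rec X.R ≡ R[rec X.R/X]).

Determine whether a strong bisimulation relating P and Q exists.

LTS(P): 3 reachable states
  u0 = rec X. (0 + 0)\{b}\{a}\{b} + b.(b.0 + (0 + X) + (X\{b} + 0\{b})) :: -b-> u1
  u1 = b.0 + (0 + (rec X. (0 + 0)\{b}\{a}\{b} + b.(b.0 + (0 + X) + (X\{b} + 0\{b})))) + ((rec X. (0 + 0)\{b}\{a}\{b} + b.(b.0 + (0 + X) + (X\{b} + 0\{b})))\{b} + 0\{b}) :: -b-> u1, -b-> u2
  u2 = 0 :: ∅
LTS(Q): 3 reachable states
  v0 = rec X. (0 + 0)\{b}\{a}\{b} + b.(b.0 + (0 + X) + (0\{b} + X\{b})) :: -b-> v1
  v1 = b.0 + (0 + (rec X. (0 + 0)\{b}\{a}\{b} + b.(b.0 + (0 + X) + (0\{b} + X\{b})))) + (0\{b} + (rec X. (0 + 0)\{b}\{a}\{b} + b.(b.0 + (0 + X) + (0\{b} + X\{b})))\{b}) :: -b-> v1, -b-> v2
  v2 = 0 :: ∅
Coarsest stable partition (strong bisimilarity classes):
  B0 = {u0, v0}
  B1 = {u1, v1}
  B2 = {u2, v2}
u0 ∈ B0, v0 ∈ B0 → same block

bisimilar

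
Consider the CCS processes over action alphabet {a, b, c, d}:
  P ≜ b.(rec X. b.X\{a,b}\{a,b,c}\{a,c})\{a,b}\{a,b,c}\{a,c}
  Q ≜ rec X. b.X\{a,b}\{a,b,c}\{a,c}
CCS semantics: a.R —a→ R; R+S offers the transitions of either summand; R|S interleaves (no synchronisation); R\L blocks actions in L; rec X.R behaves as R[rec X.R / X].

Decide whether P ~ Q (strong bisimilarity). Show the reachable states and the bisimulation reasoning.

YES

LTS(P): 2 reachable states
  m0 = b.(rec X. b.X\{a,b}\{a,b,c}\{a,c})\{a,b}\{a,b,c}\{a,c} has moves --b--▸ m1
  m1 = (rec X. b.X\{a,b}\{a,b,c}\{a,c})\{a,b}\{a,b,c}\{a,c} has moves stopped
LTS(Q): 2 reachable states
  n0 = rec X. b.X\{a,b}\{a,b,c}\{a,c} has moves --b--▸ n1
  n1 = (rec X. b.X\{a,b}\{a,b,c}\{a,c})\{a,b}\{a,b,c}\{a,c} has moves stopped
Partition-refinement fixed point:
  B0 = {m0, n0}
  B1 = {m1, n1}
m0 ∈ B0, n0 ∈ B0 → same block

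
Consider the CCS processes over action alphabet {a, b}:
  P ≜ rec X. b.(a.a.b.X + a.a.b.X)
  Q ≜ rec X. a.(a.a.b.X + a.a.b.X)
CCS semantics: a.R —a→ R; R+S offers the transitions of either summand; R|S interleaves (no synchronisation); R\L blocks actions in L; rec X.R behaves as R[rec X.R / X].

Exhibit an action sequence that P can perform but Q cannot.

P's transition system — 4 states:
  u0 = rec X. b.(a.a.b.X + a.a.b.X) :: =b=> u1
  u1 = a.a.b.(rec X. b.(a.a.b.X + a.a.b.X)) + a.a.b.(rec X. b.(a.a.b.X + a.a.b.X)) :: =a=> u2
  u2 = a.b.(rec X. b.(a.a.b.X + a.a.b.X)) :: =a=> u3
  u3 = b.(rec X. b.(a.a.b.X + a.a.b.X)) :: =b=> u0
Q's transition system — 4 states:
  v0 = rec X. a.(a.a.b.X + a.a.b.X) :: =a=> v1
  v1 = a.a.b.(rec X. a.(a.a.b.X + a.a.b.X)) + a.a.b.(rec X. a.(a.a.b.X + a.a.b.X)) :: =a=> v2
  v2 = a.b.(rec X. a.(a.a.b.X + a.a.b.X)) :: =a=> v3
  v3 = b.(rec X. a.(a.a.b.X + a.a.b.X)) :: =b=> v0
Run σ = ⟨b⟩ on P: start {u0}
  after b @ step 1: {u1}
  ✓ P
Run σ = ⟨b⟩ on Q: start {v0}
  after b @ step 1: no successor for Q

b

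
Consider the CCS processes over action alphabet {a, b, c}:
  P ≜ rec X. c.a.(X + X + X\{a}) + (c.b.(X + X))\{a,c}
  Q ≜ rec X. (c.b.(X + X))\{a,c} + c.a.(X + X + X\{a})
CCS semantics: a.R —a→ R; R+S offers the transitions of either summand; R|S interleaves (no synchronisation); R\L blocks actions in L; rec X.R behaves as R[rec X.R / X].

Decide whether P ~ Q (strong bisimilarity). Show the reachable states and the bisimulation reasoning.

YES

Reachable graph of P (4 states):
  u0 = rec X. c.a.(X + X + X\{a}) + (c.b.(X + X))\{a,c} | —c→ u1
  u1 = a.((rec X. c.a.(X + X + X\{a}) + (c.b.(X + X))\{a,c}) + (rec X. c.a.(X + X + X\{a}) + (c.b.(X + X))\{a,c}) + (rec X. c.a.(X + X + X\{a}) + (c.b.(X + X))\{a,c})\{a}) | —a→ u2
  u2 = (rec X. c.a.(X + X + X\{a}) + (c.b.(X + X))\{a,c}) + (rec X. c.a.(X + X + X\{a}) + (c.b.(X + X))\{a,c}) + (rec X. c.a.(X + X + X\{a}) + (c.b.(X + X))\{a,c})\{a} | —c→ u1, —c→ u3
  u3 = (a.((rec X. c.a.(X + X + X\{a}) + (c.b.(X + X))\{a,c}) + (rec X. c.a.(X + X + X\{a}) + (c.b.(X + X))\{a,c}) + (rec X. c.a.(X + X + X\{a}) + (c.b.(X + X))\{a,c})\{a}))\{a} | deadlocked
Reachable graph of Q (4 states):
  v0 = rec X. (c.b.(X + X))\{a,c} + c.a.(X + X + X\{a}) | —c→ v1
  v1 = a.((rec X. (c.b.(X + X))\{a,c} + c.a.(X + X + X\{a})) + (rec X. (c.b.(X + X))\{a,c} + c.a.(X + X + X\{a})) + (rec X. (c.b.(X + X))\{a,c} + c.a.(X + X + X\{a}))\{a}) | —a→ v2
  v2 = (rec X. (c.b.(X + X))\{a,c} + c.a.(X + X + X\{a})) + (rec X. (c.b.(X + X))\{a,c} + c.a.(X + X + X\{a})) + (rec X. (c.b.(X + X))\{a,c} + c.a.(X + X + X\{a}))\{a} | —c→ v1, —c→ v3
  v3 = (a.((rec X. (c.b.(X + X))\{a,c} + c.a.(X + X + X\{a})) + (rec X. (c.b.(X + X))\{a,c} + c.a.(X + X + X\{a})) + (rec X. (c.b.(X + X))\{a,c} + c.a.(X + X + X\{a}))\{a}))\{a} | deadlocked
Partition-refinement fixed point:
  B0 = {u0, v0}
  B1 = {u1, v1}
  B2 = {u2, v2}
  B3 = {u3, v3}
u0 ∈ B0, v0 ∈ B0 → same block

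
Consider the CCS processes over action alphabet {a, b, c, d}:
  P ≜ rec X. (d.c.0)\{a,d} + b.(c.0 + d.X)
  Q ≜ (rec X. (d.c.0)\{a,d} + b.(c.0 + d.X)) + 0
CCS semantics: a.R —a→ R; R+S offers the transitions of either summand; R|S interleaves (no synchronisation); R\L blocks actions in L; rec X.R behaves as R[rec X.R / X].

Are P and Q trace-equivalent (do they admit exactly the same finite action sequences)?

Reachable graph of P (3 states):
  s0 = rec X. (d.c.0)\{a,d} + b.(c.0 + d.X) :: ··b··> s1
  s1 = c.0 + d.(rec X. (d.c.0)\{a,d} + b.(c.0 + d.X)) :: ··c··> s2, ··d··> s0
  s2 = 0 :: (no moves)
Reachable graph of Q (4 states):
  t0 = (rec X. (d.c.0)\{a,d} + b.(c.0 + d.X)) + 0 :: ··b··> t1
  t1 = c.0 + d.(rec X. (d.c.0)\{a,d} + b.(c.0 + d.X)) :: ··c··> t2, ··d··> t3
  t2 = 0 :: (no moves)
  t3 = rec X. (d.c.0)\{a,d} + b.(c.0 + d.X) :: ··b··> t1
Bisimilarity quotient blocks:
  B0 = {s0, t0, t3}
  B1 = {s1, t1}
  B2 = {s2, t2}
s0 ∈ B0, t0 ∈ B0 → same block
Bisimilar ⇒ trace-equivalent.

traces(P) = traces(Q)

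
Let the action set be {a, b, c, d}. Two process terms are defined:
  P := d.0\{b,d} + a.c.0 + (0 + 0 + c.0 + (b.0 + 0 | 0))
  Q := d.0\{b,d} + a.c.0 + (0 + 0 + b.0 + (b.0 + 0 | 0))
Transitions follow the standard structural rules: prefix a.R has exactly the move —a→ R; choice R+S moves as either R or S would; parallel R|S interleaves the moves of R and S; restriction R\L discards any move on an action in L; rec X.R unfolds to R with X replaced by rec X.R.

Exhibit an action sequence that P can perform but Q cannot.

Reachable graph of P (4 states):
  p0 = d.0\{b,d} + a.c.0 + (0 + 0 + c.0 + (b.0 + 0 | 0)) | —a→ p1, —b→ p2, —c→ p2, —d→ p3
  p1 = c.0 | —c→ p2
  p2 = 0 | deadlocked
  p3 = 0\{b,d} | deadlocked
Reachable graph of Q (4 states):
  q0 = d.0\{b,d} + a.c.0 + (0 + 0 + b.0 + (b.0 + 0 | 0)) | —a→ q1, —b→ q2, —d→ q3
  q1 = c.0 | —c→ q2
  q2 = 0 | deadlocked
  q3 = 0\{b,d} | deadlocked
Trace ⟨c⟩ through P, begin at {p0}:
  step 1 (c): {p2}
  P completes σ.
Trace ⟨c⟩ through Q, begin at {q0}:
  step 1 (c): ∅ (Q stuck)

c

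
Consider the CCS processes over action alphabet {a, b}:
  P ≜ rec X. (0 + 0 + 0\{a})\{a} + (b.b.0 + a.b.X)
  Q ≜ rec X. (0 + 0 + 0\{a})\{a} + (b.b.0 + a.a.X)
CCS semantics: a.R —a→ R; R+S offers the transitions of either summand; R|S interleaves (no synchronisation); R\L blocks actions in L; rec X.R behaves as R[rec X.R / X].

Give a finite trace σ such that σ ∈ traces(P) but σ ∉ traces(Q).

P's transition system — 4 states:
  s0 = rec X. (0 + 0 + 0\{a})\{a} + (b.b.0 + a.b.X) has moves ··a··> s1, ··b··> s2
  s1 = b.(rec X. (0 + 0 + 0\{a})\{a} + (b.b.0 + a.b.X)) has moves ··b··> s0
  s2 = b.0 has moves ··b··> s3
  s3 = 0 has moves (no moves)
Q's transition system — 4 states:
  t0 = rec X. (0 + 0 + 0\{a})\{a} + (b.b.0 + a.a.X) has moves ··a··> t1, ··b··> t2
  t1 = a.(rec X. (0 + 0 + 0\{a})\{a} + (b.b.0 + a.a.X)) has moves ··a··> t0
  t2 = b.0 has moves ··b··> t3
  t3 = 0 has moves (no moves)
Trace ⟨ab⟩ through P, begin at {s0}:
  after a @ step 1: {s1}
  after b @ step 2: {s0}
  ✓ P
Trace ⟨ab⟩ through Q, begin at {t0}:
  after a @ step 1: {t1}
  after b @ step 2: ∅ (Q stuck)

ab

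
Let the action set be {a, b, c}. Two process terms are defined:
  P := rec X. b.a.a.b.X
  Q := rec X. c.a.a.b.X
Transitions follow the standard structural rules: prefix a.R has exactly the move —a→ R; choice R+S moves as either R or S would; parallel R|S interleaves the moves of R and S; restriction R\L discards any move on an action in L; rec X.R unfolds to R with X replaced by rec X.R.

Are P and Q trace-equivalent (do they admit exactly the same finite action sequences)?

Reachable graph of P (4 states):
  s0 = rec X. b.a.a.b.X → —b→ s1
  s1 = a.a.b.(rec X. b.a.a.b.X) → —a→ s2
  s2 = a.b.(rec X. b.a.a.b.X) → —a→ s3
  s3 = b.(rec X. b.a.a.b.X) → —b→ s0
Reachable graph of Q (4 states):
  t0 = rec X. c.a.a.b.X → —c→ t1
  t1 = a.a.b.(rec X. c.a.a.b.X) → —a→ t2
  t2 = a.b.(rec X. c.a.a.b.X) → —a→ t3
  t3 = b.(rec X. c.a.a.b.X) → —b→ t0
Executing b from P (initial set {s0}):
  step 1 (b): {s1}
  — P admits the full trace.
Executing b from Q (initial set {t0}):
  step 1 (b): ∅  — Q cannot continue

NO — witness ⟨b⟩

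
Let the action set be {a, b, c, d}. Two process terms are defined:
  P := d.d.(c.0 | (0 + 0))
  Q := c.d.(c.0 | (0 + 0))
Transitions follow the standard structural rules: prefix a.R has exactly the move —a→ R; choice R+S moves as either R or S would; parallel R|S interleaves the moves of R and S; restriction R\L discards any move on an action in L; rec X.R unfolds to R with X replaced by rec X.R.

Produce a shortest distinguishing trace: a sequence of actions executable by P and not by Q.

LTS(P): 4 reachable states
  u0 = d.d.(c.0 | (0 + 0)) | --d--▸ u1
  u1 = d.(c.0 | (0 + 0)) | --d--▸ u2
  u2 = c.0 | (0 + 0) | --c--▸ u3
  u3 = 0 | (0 + 0) | deadlocked
LTS(Q): 4 reachable states
  v0 = c.d.(c.0 | (0 + 0)) | --c--▸ v1
  v1 = d.(c.0 | (0 + 0)) | --d--▸ v2
  v2 = c.0 | (0 + 0) | --c--▸ v3
  v3 = 0 | (0 + 0) | deadlocked
Executing d from P (initial set {u0}):
  after d @ step 1: {u1}
  P completes σ.
Executing d from Q (initial set {v0}):
  after d @ step 1: ∅ (Q stuck)

d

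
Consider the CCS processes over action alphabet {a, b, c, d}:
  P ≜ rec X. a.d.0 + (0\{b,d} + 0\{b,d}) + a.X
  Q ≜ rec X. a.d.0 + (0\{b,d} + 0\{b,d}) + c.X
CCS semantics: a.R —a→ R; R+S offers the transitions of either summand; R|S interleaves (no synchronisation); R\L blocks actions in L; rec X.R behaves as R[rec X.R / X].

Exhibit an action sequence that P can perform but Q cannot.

aa

P's transition system — 3 states:
  p0 = rec X. a.d.0 + (0\{b,d} + 0\{b,d}) + a.X | =a=> p0, =a=> p1
  p1 = d.0 | =d=> p2
  p2 = 0 | deadlocked
Q's transition system — 3 states:
  q0 = rec X. a.d.0 + (0\{b,d} + 0\{b,d}) + c.X | =a=> q1, =c=> q0
  q1 = d.0 | =d=> q2
  q2 = 0 | deadlocked
Executing aa from P (initial set {p0}):
  step 1 (a): {p0, p1}
  step 2 (a): {p0, p1}
  — P admits the full trace.
Executing aa from Q (initial set {q0}):
  step 1 (a): {q1}
  step 2 (a): ∅ (Q stuck)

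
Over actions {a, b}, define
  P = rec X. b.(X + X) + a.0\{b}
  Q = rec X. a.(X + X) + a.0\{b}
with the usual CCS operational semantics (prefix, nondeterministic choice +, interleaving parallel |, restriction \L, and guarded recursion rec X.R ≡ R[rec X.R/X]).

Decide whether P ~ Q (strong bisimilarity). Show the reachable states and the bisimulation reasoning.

not bisimilar

Reachable graph of P (3 states):
  s0 = rec X. b.(X + X) + a.0\{b} ⊢ -a-> s1, -b-> s2
  s1 = 0\{b} ⊢ stopped
  s2 = (rec X. b.(X + X) + a.0\{b}) + (rec X. b.(X + X) + a.0\{b}) ⊢ -a-> s1, -b-> s2
Reachable graph of Q (3 states):
  t0 = rec X. a.(X + X) + a.0\{b} ⊢ -a-> t1, -a-> t2
  t1 = (rec X. a.(X + X) + a.0\{b}) + (rec X. a.(X + X) + a.0\{b}) ⊢ -a-> t1, -a-> t2
  t2 = 0\{b} ⊢ stopped
Bisimilarity quotient blocks:
  B0 = {s0, s2}
  B1 = {s1, t2}
  B2 = {t0, t1}
s0 ∈ B0, t0 ∈ B2 → different blocks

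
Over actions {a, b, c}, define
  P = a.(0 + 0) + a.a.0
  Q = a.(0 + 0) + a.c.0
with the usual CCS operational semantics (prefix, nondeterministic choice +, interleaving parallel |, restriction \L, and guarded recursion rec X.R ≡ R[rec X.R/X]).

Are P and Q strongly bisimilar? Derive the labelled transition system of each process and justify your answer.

LTS(P): 4 reachable states
  m0 = a.(0 + 0) + a.a.0 → ··a··> m1, ··a··> m2
  m1 = 0 + 0 → deadlocked
  m2 = a.0 → ··a··> m3
  m3 = 0 → deadlocked
LTS(Q): 4 reachable states
  n0 = a.(0 + 0) + a.c.0 → ··a··> n1, ··a··> n2
  n1 = 0 + 0 → deadlocked
  n2 = c.0 → ··c··> n3
  n3 = 0 → deadlocked
Partition-refinement fixed point:
  B0 = {m0}
  B1 = {m1, m3, n1, n3}
  B2 = {m2}
  B3 = {n0}
  B4 = {n2}
m0 ∈ B0, n0 ∈ B3 → different blocks

P ≁ Q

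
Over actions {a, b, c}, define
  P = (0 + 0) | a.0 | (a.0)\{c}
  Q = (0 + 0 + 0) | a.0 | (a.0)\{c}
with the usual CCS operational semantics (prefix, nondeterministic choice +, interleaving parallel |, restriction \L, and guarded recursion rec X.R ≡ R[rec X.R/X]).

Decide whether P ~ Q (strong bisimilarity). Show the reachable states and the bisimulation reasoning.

P ~ Q

LTS(P): 4 reachable states
  m0 = (0 + 0) | a.0 | (a.0)\{c} has moves —a→ m1, —a→ m2
  m1 = (0 + 0) | 0 | (a.0)\{c} has moves —a→ m3
  m2 = (0 + 0) | a.0 | 0\{c} has moves —a→ m3
  m3 = (0 + 0) | 0 | 0\{c} has moves stopped
LTS(Q): 4 reachable states
  n0 = (0 + 0 + 0) | a.0 | (a.0)\{c} has moves —a→ n1, —a→ n2
  n1 = (0 + 0 + 0) | 0 | (a.0)\{c} has moves —a→ n3
  n2 = (0 + 0 + 0) | a.0 | 0\{c} has moves —a→ n3
  n3 = (0 + 0 + 0) | 0 | 0\{c} has moves stopped
Partition-refinement fixed point:
  B0 = {m0, n0}
  B1 = {m1, m2, n1, n2}
  B2 = {m3, n3}
m0 ∈ B0, n0 ∈ B0 → same block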